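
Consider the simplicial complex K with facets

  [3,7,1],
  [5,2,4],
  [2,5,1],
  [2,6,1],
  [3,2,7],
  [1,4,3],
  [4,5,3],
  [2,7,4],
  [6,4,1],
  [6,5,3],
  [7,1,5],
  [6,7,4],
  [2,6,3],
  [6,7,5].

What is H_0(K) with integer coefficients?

H_0 ≅ Z.

We work with the vertex ordering 1 < 2 < 3 < 4 < 5 < 6 < 7. The simplices of K, each written with vertices in increasing order, are:

  0-simplices (7): [1], [2], [3], [4], [5], [6], [7]
  1-simplices (21): [1,2], [1,3], [1,4], [1,5], [1,6], [1,7], [2,3], [2,4], [2,5], [2,6], [2,7], [3,4], [3,5], [3,6], [3,7], [4,5], [4,6], [4,7], [5,6], [5,7], [6,7]
  2-simplices (14): [1,2,5], [1,2,6], [1,3,4], [1,3,7], [1,4,6], [1,5,7], [2,3,6], [2,3,7], [2,4,5], [2,4,7], [3,4,5], [3,5,6], [4,6,7], [5,6,7]

giving chain groups C_0 ≅ Z^7, C_1 ≅ Z^21, C_2 ≅ Z^14.

The boundary map ∂_1: C_1 → C_0 is given by ∂[p,q] = [q] − [p]. For instance
  ∂[2,3] = [3] − [2].
As a 7×21 matrix over Z this has rank 6, with invariant factors (1,1,1,1,1,1).

The boundary map ∂_2: C_2 → C_1 acts by ∂[p,q,r] = [q,r] − [p,r] + [p,q]. For instance
  ∂[2,4,7] = [4,7] − [2,7] + [2,4],
  ∂[1,2,6] = [2,6] − [1,6] + [1,2].
The resulting 21×14 matrix has rank 13, and its Smith normal form has invariant factors (1,1,1,1,1,1,1,1,1,1,1,1,1).

From H_k ≅ ker(∂_k) / im(∂_{k+1}) we obtain:

  H_0: rank C_0 − rank ∂_1 = 7 − 6 = 1, and the invariant factors of ∂_1 are all 1, so H_0 = Z.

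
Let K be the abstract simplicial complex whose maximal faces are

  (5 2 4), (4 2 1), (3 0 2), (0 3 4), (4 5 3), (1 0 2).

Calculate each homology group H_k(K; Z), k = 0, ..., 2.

H_0 = Z,  H_1 = Z,  H_2 = 0.

Take the total order 0 < 1 < 2 < 3 < 4 < 5 on the vertex set. Then K (dimension 2) consists of the simplices:

  0-simplices (6): [0], [1], [2], [3], [4], [5]
  1-simplices (12): [0,1], [0,2], [0,3], [0,4], [1,2], [1,4], [2,3], [2,4], [2,5], [3,4], [3,5], [4,5]
  2-simplices (6): [0,1,2], [0,2,3], [0,3,4], [1,2,4], [2,4,5], [3,4,5]

so the chain groups are C_0 ≅ Z^6, C_1 ≅ Z^12, C_2 ≅ Z^6.

Boundary ∂_1: C_1 → C_0 is given by ∂[p,q] = [q] − [p]. For instance
  ∂[1,2] = [2] − [1].
As a 6×12 matrix over Z this has rank 5, with invariant factors (1,1,1,1,1).

Boundary ∂_2: C_2 → C_1 sends each 2-simplex [p,q,r] to [q,r] − [p,r] + [p,q]. For instance
  ∂[0,1,2] = [1,2] − [0,2] + [0,1],
  ∂[0,3,4] = [3,4] − [0,4] + [0,3].
This gives a 12×6 integer matrix of rank 6; reducing to Smith normal form yields diagonal entries (1,1,1,1,1,1).

Computing H_k = (kernel of ∂_k) / (image of ∂_{k+1}):

  H_0: rank C_0 − rank ∂_1 = 6 − 5 = 1, and the invariant factors of ∂_1 are all 1, so H_0 ≅ Z.
  H_1: rank ker ∂_1 − rank ∂_2 = (12 − 5) − 6 = 1, and the invariant factors of ∂_2 are all 1, so H_1 ≅ Z.
  H_2: rank ker ∂_2 − rank ∂_3 = (6 − 6) − 0 = 0, and there is no ∂_3, so H_2 ≅ 0.

As a check, the Euler characteristic is 6 − 12 + 6 = 0, which agrees with 1 − 1 + 0 = 0.
(K is a triangulation of the cylinder S^1 x I.)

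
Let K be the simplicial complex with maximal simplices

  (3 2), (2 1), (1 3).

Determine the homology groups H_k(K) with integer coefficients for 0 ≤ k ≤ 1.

H_0 ≅ Z,  H_1 ≅ Z.

Take the total order 1 < 2 < 3 on the vertex set. Then K (dimension 1) consists of the simplices:

  0-simplices (3): [1], [2], [3]
  1-simplices (3): [1,2], [1,3], [2,3]

giving chain groups C_0 ≅ Z^3, C_1 ≅ Z^3.

Boundary ∂_1: C_1 → C_0 is given by ∂[p,q] = [q] − [p]. For instance
  ∂[2,3] = [3] − [2].
As a 3×3 matrix over Z this has rank 2, with invariant factors (1,1).

From H_k ≅ ker(∂_k) / im(∂_{k+1}) we obtain:

  H_0: rank C_0 − rank ∂_1 = 3 − 2 = 1, and the invariant factors of ∂_1 are all 1, so H_0 = Z.
  H_1: rank ker ∂_1 − rank ∂_2 = (3 − 2) − 0 = 1, and there is no ∂_2, so H_1 = Z.

As a check, the Euler characteristic is 3 − 3 = 0, which agrees with 1 − 1 = 0.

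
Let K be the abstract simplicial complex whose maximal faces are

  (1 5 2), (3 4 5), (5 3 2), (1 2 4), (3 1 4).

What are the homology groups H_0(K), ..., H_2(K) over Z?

H_0 = Z,  H_1 = Z,  H_2 = 0.

Take the total order 1 < 2 < 3 < 4 < 5 on the vertex set. Then K (dimension 2) consists of the simplices:

  0-simplices (5): [1], [2], [3], [4], [5]
  1-simplices (10): [1,2], [1,3], [1,4], [1,5], [2,3], [2,4], [2,5], [3,4], [3,5], [4,5]
  2-simplices (5): [1,2,4], [1,2,5], [1,3,4], [2,3,5], [3,4,5]

giving chain groups C_0 ≅ Z^5, C_1 ≅ Z^10, C_2 ≅ Z^5.

Boundary ∂_1: C_1 → C_0 maps an edge to its endpoints' difference, ∂[p,q] = q − p.
This gives a 5×10 integer matrix of rank 4; reducing to Smith normal form yields diagonal entries (1,1,1,1).

∂_2: C_2 → C_1 acts by ∂[p,q,r] = [q,r] − [p,r] + [p,q]. For instance
  ∂[3,4,5] = [4,5] − [3,5] + [3,4],
  ∂[2,3,5] = [3,5] − [2,5] + [2,3].
This gives a 10×5 integer matrix of rank 5; reducing to Smith normal form yields diagonal entries (1,1,1,1,1).

Now H_k = ker ∂_k / im ∂_{k+1}, so:

  H_0: rank C_0 − rank ∂_1 = 5 − 4 = 1, and the invariant factors of ∂_1 are all 1, so H_0 = Z.
  H_1: rank ker ∂_1 − rank ∂_2 = (10 − 4) − 5 = 1, and the invariant factors of ∂_2 are all 1, so H_1 = Z.
  H_2: rank ker ∂_2 − rank ∂_3 = (5 − 5) − 0 = 0, and there is no ∂_3, so H_2 = 0.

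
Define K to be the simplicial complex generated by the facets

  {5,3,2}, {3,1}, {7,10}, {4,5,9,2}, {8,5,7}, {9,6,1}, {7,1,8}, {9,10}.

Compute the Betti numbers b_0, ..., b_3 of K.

b_0 = 1, b_1 = 3, b_2 = 0, b_3 = 0.

We work with the vertex ordering 1 < 2 < 3 < 4 < 5 < 6 < 7 < 8 < 9 < 10. The simplices of K, each written with vertices in increasing order, are:

  0-simplices (10): [1], [2], [3], [4], [5], [6], [7], [8], [9], [10]
  1-simplices (19): [1,3], [1,6], [1,7], [1,8], [1,9], [2,3], [2,4], [2,5], [2,9], [3,5], [4,5], [4,9], [5,7], [5,8], [5,9], [6,9], [7,8], [7,10], [9,10]
  2-simplices (8): [1,6,9], [1,7,8], [2,3,5], [2,4,5], [2,4,9], [2,5,9], [4,5,9], [5,7,8]
  3-simplices (1): [2,4,5,9]

so the chain groups are C_0 ≅ Z^10, C_1 ≅ Z^19, C_2 ≅ Z^8, C_3 ≅ Z^1.

The boundary map ∂_1: C_1 → C_0 is given by ∂[p,q] = [q] − [p]. For instance
  ∂[2,3] = [3] − [2].
The resulting 10×19 matrix has rank 9, and its Smith normal form has invariant factors (1,1,1,1,1,1,1,1,1).

Boundary ∂_2: C_2 → C_1 acts by ∂[p,q,r] = [q,r] − [p,r] + [p,q]. For instance
  ∂[5,7,8] = [7,8] − [5,8] + [5,7],
  ∂[1,7,8] = [7,8] − [1,8] + [1,7].
The resulting 19×8 matrix has rank 7, and its Smith normal form has invariant factors (1,1,1,1,1,1,1).

Boundary ∂_3: C_3 → C_2 sends each 3-simplex σ to the alternating sum Σ_i (−1)^i (σ with its i-th vertex removed). For instance
  ∂[2,4,5,9] = [4,5,9] − [2,5,9] + [2,4,9] − [2,4,5].
As a 8×1 matrix over Z this has rank 1, with invariant factors (1).

Computing H_k = (kernel of ∂_k) / (image of ∂_{k+1}):

  H_0: rank C_0 − rank ∂_1 = 10 − 9 = 1, and the invariant factors of ∂_1 are all 1, so H_0 ≅ Z.
  H_1: rank ker ∂_1 − rank ∂_2 = (19 − 9) − 7 = 3, and the invariant factors of ∂_2 are all 1, so H_1 ≅ Z^3.
  H_2: rank ker ∂_2 − rank ∂_3 = (8 − 7) − 1 = 0, and the invariant factors of ∂_3 are all 1, so H_2 ≅ 0.
  H_3: rank ker ∂_3 − rank ∂_4 = (1 − 1) − 0 = 0, and there is no ∂_4, so H_3 ≅ 0.

Hence the Betti numbers are b_0 = 1, b_1 = 3, b_2 = 0, b_3 = 0.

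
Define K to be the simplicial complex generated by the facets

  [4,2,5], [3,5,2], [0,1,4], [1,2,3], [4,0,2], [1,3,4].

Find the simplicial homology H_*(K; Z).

Fix the vertex order 0 < 1 < 2 < 3 < 4 < 5 and write every simplex with vertices in increasing order. Then dim K = 2 and the simplices of K are:

  0-simplices (6): [0], [1], [2], [3], [4], [5]
  1-simplices (12): [0,1], [0,2], [0,4], [1,2], [1,3], [1,4], [2,3], [2,4], [2,5], [3,4], [3,5], [4,5]
  2-simplices (6): [0,1,4], [0,2,4], [1,2,3], [1,3,4], [2,3,5], [2,4,5]

giving chain groups C_0 ≅ Z^6, C_1 ≅ Z^12, C_2 ≅ Z^6.

∂_1: C_1 → C_0 maps an edge to its endpoints' difference, ∂[p,q] = q − p. For instance
  ∂[3,4] = [4] − [3].
As a 6×12 matrix over Z this has rank 5, with invariant factors (1,1,1,1,1).

Boundary ∂_2: C_2 → C_1 maps a triangle to the signed sum of its edges. For instance
  ∂[1,3,4] = [3,4] − [1,4] + [1,3],
  ∂[1,2,3] = [2,3] − [1,3] + [1,2].
As a 12×6 matrix over Z this has rank 6, with invariant factors (1,1,1,1,1,1).

Computing H_k = (kernel of ∂_k) / (image of ∂_{k+1}):

  H_0: rank C_0 − rank ∂_1 = 6 − 5 = 1, and the invariant factors of ∂_1 are all 1, so H_0 = Z.
  H_1: rank ker ∂_1 − rank ∂_2 = (12 − 5) − 6 = 1, and the invariant factors of ∂_2 are all 1, so H_1 = Z.
  H_2: rank ker ∂_2 − rank ∂_3 = (6 − 6) − 0 = 0, and there is no ∂_3, so H_2 = 0.

(K is a triangulation of the cylinder S^1 x I.)

H_0 ≅ Z,  H_1 ≅ Z,  H_2 = 0.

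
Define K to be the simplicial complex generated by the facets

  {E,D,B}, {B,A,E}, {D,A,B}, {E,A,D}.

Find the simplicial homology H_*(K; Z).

Take the total order A < B < D < E on the vertex set. Then K (dimension 2) consists of the simplices:

  0-simplices (4): A, B, D, E
  1-simplices (6): AB, AD, AE, BD, BE, DE
  2-simplices (4): ABD, ABE, ADE, BDE

giving chain groups C_0 ≅ Z^4, C_1 ≅ Z^6, C_2 ≅ Z^4.

∂_1: C_1 → C_0 sends each edge [p,q] (with p < q) to q − p. For instance
  ∂AD = D − A.
As a 4×6 matrix over Z this has rank 3, with invariant factors (1,1,1).

The boundary map ∂_2: C_2 → C_1 acts by ∂[p,q,r] = [q,r] − [p,r] + [p,q]. For instance
  ∂ABE = BE − AE + AB,
  ∂ABD = BD − AD + AB.
The resulting 6×4 matrix has rank 3, and its Smith normal form has invariant factors (1,1,1).

Reading off H_k = ker ∂_k / im ∂_{k+1}:

  H_0: rank C_0 − rank ∂_1 = 4 − 3 = 1, and the invariant factors of ∂_1 are all 1, so H_0 = Z.
  H_1: rank ker ∂_1 − rank ∂_2 = (6 − 3) − 3 = 0, and the invariant factors of ∂_2 are all 1, so H_1 = 0.
  H_2: rank ker ∂_2 − rank ∂_3 = (4 − 3) − 0 = 1, and there is no ∂_3, so H_2 = Z.

As a check, the Euler characteristic is 4 − 6 + 4 = 2, which agrees with 1 − 0 + 1 = 2.

H_0 = Z,  H_1 = 0,  H_2 = Z.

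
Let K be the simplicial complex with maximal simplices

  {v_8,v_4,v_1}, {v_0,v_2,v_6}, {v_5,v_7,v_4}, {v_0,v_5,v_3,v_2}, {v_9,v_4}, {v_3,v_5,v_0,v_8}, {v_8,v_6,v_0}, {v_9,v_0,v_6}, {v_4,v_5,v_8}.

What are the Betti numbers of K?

Take the total order v_0 < v_1 < v_2 < v_3 < v_4 < v_5 < v_6 < v_7 < v_8 < v_9 on the vertex set. Then K (dimension 3) consists of the simplices:

  0-simplices (10): [v_0], [v_1], [v_2], [v_3], [v_4], [v_5], [v_6], [v_7], [v_8], [v_9]
  1-simplices (21): (21 of them)
  2-simplices (13): (13 of them)
  3-simplices (2): [v_0,v_2,v_3,v_5], [v_0,v_3,v_5,v_8]

so the chain groups are C_0 ≅ Z^10, C_1 ≅ Z^21, C_2 ≅ Z^13, C_3 ≅ Z^2.

Boundary ∂_1: C_1 → C_0 is given by ∂[p,q] = [q] − [p].
The 10×21 boundary matrix has rank 9 and Smith normal form diag(1,1,1,1,1,1,1,1,1).

The boundary map ∂_2: C_2 → C_1 sends each 2-simplex [p,q,r] to [q,r] − [p,r] + [p,q]. For instance
  ∂[v_4,v_5,v_8] = [v_5,v_8] − [v_4,v_8] + [v_4,v_5],
  ∂[v_0,v_3,v_5] = [v_3,v_5] − [v_0,v_5] + [v_0,v_3].
The resulting 21×13 matrix has rank 11, and its Smith normal form has invariant factors (1,1,1,1,1,1,1,1,1,1,1).

Boundary ∂_3: C_3 → C_2 sends each 3-simplex σ to the alternating sum Σ_i (−1)^i (σ with its i-th vertex removed). For instance
  ∂[v_0,v_2,v_3,v_5] = [v_2,v_3,v_5] − [v_0,v_3,v_5] + [v_0,v_2,v_5] − [v_0,v_2,v_3],
  ∂[v_0,v_3,v_5,v_8] = [v_3,v_5,v_8] − [v_0,v_5,v_8] + [v_0,v_3,v_8] − [v_0,v_3,v_5].
This gives a 13×2 integer matrix of rank 2; reducing to Smith normal form yields diagonal entries (1,1).

Reading off H_k = ker ∂_k / im ∂_{k+1}:

  H_0: rank C_0 − rank ∂_1 = 10 − 9 = 1, and the invariant factors of ∂_1 are all 1, so H_0 = Z.
  H_1: rank ker ∂_1 − rank ∂_2 = (21 − 9) − 11 = 1, and the invariant factors of ∂_2 are all 1, so H_1 = Z.
  H_2: rank ker ∂_2 − rank ∂_3 = (13 − 11) − 2 = 0, and the invariant factors of ∂_3 are all 1, so H_2 = 0.
  H_3: rank ker ∂_3 − rank ∂_4 = (2 − 2) − 0 = 0, and there is no ∂_4, so H_3 = 0.

As a check, the Euler characteristic is 10 − 21 + 13 − 2 = 0, which agrees with 1 − 1 + 0 − 0 = 0.

Hence the Betti numbers are b_0 = 1, b_1 = 1, b_2 = 0, b_3 = 0.

b_0 = 1, b_1 = 1, b_2 = 0, b_3 = 0.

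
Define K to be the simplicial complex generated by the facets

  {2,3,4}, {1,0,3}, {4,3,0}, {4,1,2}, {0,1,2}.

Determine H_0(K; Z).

Fix the vertex order 0 < 1 < 2 < 3 < 4 and write every simplex with vertices in increasing order. Then dim K = 2 and the simplices of K are:

  0-simplices (5): [0], [1], [2], [3], [4]
  1-simplices (10): [0,1], [0,2], [0,3], [0,4], [1,2], [1,3], [1,4], [2,3], [2,4], [3,4]
  2-simplices (5): [0,1,2], [0,1,3], [0,3,4], [1,2,4], [2,3,4]

giving chain groups C_0 ≅ Z^5, C_1 ≅ Z^10, C_2 ≅ Z^5.

The boundary map ∂_1: C_1 → C_0 maps an edge to its endpoints' difference, ∂[p,q] = q − p. For instance
  ∂[1,4] = [4] − [1].
The resulting 5×10 matrix has rank 4, and its Smith normal form has invariant factors (1,1,1,1).

Boundary ∂_2: C_2 → C_1 acts by ∂[p,q,r] = [q,r] − [p,r] + [p,q]. For instance
  ∂[0,1,2] = [1,2] − [0,2] + [0,1],
  ∂[0,1,3] = [1,3] − [0,3] + [0,1].
This gives a 10×5 integer matrix of rank 5; reducing to Smith normal form yields diagonal entries (1,1,1,1,1).

Now H_k = ker ∂_k / im ∂_{k+1}, so:

  H_0: rank C_0 − rank ∂_1 = 5 − 4 = 1, and the invariant factors of ∂_1 are all 1, so H_0 = Z.

(K is a triangulation of the Möbius band.)

H_0 ≅ Z.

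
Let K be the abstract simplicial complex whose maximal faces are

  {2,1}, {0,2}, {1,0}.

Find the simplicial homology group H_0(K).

Order the vertices as 0 < 1 < 2. Listing each simplex with vertices in this order, K has dimension 1 with simplices:

  0-simplices (3): [0], [1], [2]
  1-simplices (3): [0,1], [0,2], [1,2]

Hence C_0 ≅ Z^3, C_1 ≅ Z^3.

∂_1: C_1 → C_0 is given by ∂[p,q] = [q] − [p]. For instance
  ∂[1,2] = [2] − [1].
The 3×3 boundary matrix has rank 2 and Smith normal form diag(1,1).

From H_k ≅ ker(∂_k) / im(∂_{k+1}) we obtain:

  H_0: rank C_0 − rank ∂_1 = 3 − 2 = 1, and the invariant factors of ∂_1 are all 1, so H_0 = Z.

H_0 ≅ Z.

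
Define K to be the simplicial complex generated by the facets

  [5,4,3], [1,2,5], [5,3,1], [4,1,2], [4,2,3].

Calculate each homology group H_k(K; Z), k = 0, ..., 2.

H_0 = Z,  H_1 = Z,  H_2 = 0.

Take the total order 1 < 2 < 3 < 4 < 5 on the vertex set. Then K (dimension 2) consists of the simplices:

  0-simplices (5): [1], [2], [3], [4], [5]
  1-simplices (10): [1,2], [1,3], [1,4], [1,5], [2,3], [2,4], [2,5], [3,4], [3,5], [4,5]
  2-simplices (5): [1,2,4], [1,2,5], [1,3,5], [2,3,4], [3,4,5]

so the chain groups are C_0 ≅ Z^5, C_1 ≅ Z^10, C_2 ≅ Z^5.

Boundary ∂_1: C_1 → C_0 sends each edge [p,q] (with p < q) to q − p.
The 5×10 boundary matrix has rank 4 and Smith normal form diag(1,1,1,1).

Boundary ∂_2: C_2 → C_1 maps a triangle to the signed sum of its edges. For instance
  ∂[1,3,5] = [3,5] − [1,5] + [1,3],
  ∂[3,4,5] = [4,5] − [3,5] + [3,4].
As a 10×5 matrix over Z this has rank 5, with invariant factors (1,1,1,1,1).

Computing H_k = (kernel of ∂_k) / (image of ∂_{k+1}):

  H_0: rank C_0 − rank ∂_1 = 5 − 4 = 1, and the invariant factors of ∂_1 are all 1, so H_0 ≅ Z.
  H_1: rank ker ∂_1 − rank ∂_2 = (10 − 4) − 5 = 1, and the invariant factors of ∂_2 are all 1, so H_1 ≅ Z.
  H_2: rank ker ∂_2 − rank ∂_3 = (5 − 5) − 0 = 0, and there is no ∂_3, so H_2 ≅ 0.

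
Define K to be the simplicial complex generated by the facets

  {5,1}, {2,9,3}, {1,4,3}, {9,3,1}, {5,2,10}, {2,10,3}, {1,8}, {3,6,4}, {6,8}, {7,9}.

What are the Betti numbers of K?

b_0 = 1, b_1 = 2, b_2 = 0.

K has 10 vertices, 17 edges, 6 triangles.
rank ∂_0 = 0, rank ∂_1 = 9 ⇒ b_0 = 10 − 0 − 9 = 1; all invariant factors of ∂_1 are 1 so no torsion. So H_0 ≅ Z.
rank ∂_1 = 9, rank ∂_2 = 6 ⇒ b_1 = 17 − 9 − 6 = 2; all invariant factors of ∂_2 are 1 so no torsion. So H_1 ≅ Z^2.
rank ∂_2 = 6, rank ∂_3 = 0 ⇒ b_2 = 6 − 6 − 0 = 0. So H_2 ≅ 0.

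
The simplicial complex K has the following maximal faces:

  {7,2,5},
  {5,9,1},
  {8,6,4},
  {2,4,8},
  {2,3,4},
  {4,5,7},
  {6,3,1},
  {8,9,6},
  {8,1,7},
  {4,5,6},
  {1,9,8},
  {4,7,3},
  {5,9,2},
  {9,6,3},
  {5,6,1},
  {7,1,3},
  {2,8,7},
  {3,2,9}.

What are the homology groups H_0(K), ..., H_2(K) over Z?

Fix the vertex order 1 < 2 < 3 < 4 < 5 < 6 < 7 < 8 < 9 and write every simplex with vertices in increasing order. Then dim K = 2 and the simplices of K are:

  0-simplices (9): [1], [2], [3], [4], [5], [6], [7], [8], [9]
  1-simplices (27): (27 of them)
  2-simplices (18): [1,3,6], [1,3,7], [1,5,6], [1,5,9], [1,7,8], [1,8,9], [2,3,4], [2,3,9], [2,4,8], [2,5,7], [2,5,9], [2,7,8], [3,4,7], [3,6,9], [4,5,6], [4,5,7], [4,6,8], [6,8,9]

giving chain groups C_0 ≅ Z^9, C_1 ≅ Z^27, C_2 ≅ Z^18.

∂_1: C_1 → C_0 maps an edge to its endpoints' difference, ∂[p,q] = q − p.
As a 9×27 matrix over Z this has rank 8, with invariant factors (1,1,1,1,1,1,1,1).

The boundary map ∂_2: C_2 → C_1 sends each 2-simplex [p,q,r] to [q,r] − [p,r] + [p,q]. For instance
  ∂[1,3,7] = [3,7] − [1,7] + [1,3],
  ∂[1,7,8] = [7,8] − [1,8] + [1,7].
The 27×18 boundary matrix has rank 18 and Smith normal form diag(1,1,1,1,1,1,1,1,1,1,1,1,1,1,1,1,1,2).

Reading off H_k = ker ∂_k / im ∂_{k+1}:

  H_0: rank C_0 − rank ∂_1 = 9 − 8 = 1, and the invariant factors of ∂_1 are all 1, so H_0 = Z.
  H_1: rank ker ∂_1 − rank ∂_2 = (27 − 8) − 18 = 1, and ∂_2 has invariant factor 2 > 1, so H_1 = Z ⊕ Z/2.
  H_2: rank ker ∂_2 − rank ∂_3 = (18 − 18) − 0 = 0, and there is no ∂_3, so H_2 = 0.

H_0 ≅ Z,  H_1 ≅ Z ⊕ Z/2,  H_2 = 0.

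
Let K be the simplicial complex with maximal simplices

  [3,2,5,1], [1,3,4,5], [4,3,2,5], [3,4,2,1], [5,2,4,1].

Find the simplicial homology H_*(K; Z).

H_0 = Z,  H_1 = 0,  H_2 = 0,  H_3 = Z.

Order the vertices as 1 < 2 < 3 < 4 < 5. Listing each simplex with vertices in this order, K has dimension 3 with simplices:

  0-simplices (5): [1], [2], [3], [4], [5]
  1-simplices (10): [1,2], [1,3], [1,4], [1,5], [2,3], [2,4], [2,5], [3,4], [3,5], [4,5]
  2-simplices (10): [1,2,3], [1,2,4], [1,2,5], [1,3,4], [1,3,5], [1,4,5], [2,3,4], [2,3,5], [2,4,5], [3,4,5]
  3-simplices (5): [1,2,3,4], [1,2,3,5], [1,2,4,5], [1,3,4,5], [2,3,4,5]

giving chain groups C_0 ≅ Z^5, C_1 ≅ Z^10, C_2 ≅ Z^10, C_3 ≅ Z^5.

∂_1: C_1 → C_0 is given by ∂[p,q] = [q] − [p]. For instance
  ∂[2,4] = [4] − [2].
As a 5×10 matrix over Z this has rank 4, with invariant factors (1,1,1,1).

The boundary map ∂_2: C_2 → C_1 sends each 2-simplex [p,q,r] to [q,r] − [p,r] + [p,q]. For instance
  ∂[1,3,5] = [3,5] − [1,5] + [1,3],
  ∂[1,3,4] = [3,4] − [1,4] + [1,3].
This gives a 10×10 integer matrix of rank 6; reducing to Smith normal form yields diagonal entries (1,1,1,1,1,1).

Boundary ∂_3: C_3 → C_2 sends each 3-simplex σ to the alternating sum Σ_i (−1)^i (σ with its i-th vertex removed). For instance
  ∂[1,3,4,5] = [3,4,5] − [1,4,5] + [1,3,5] − [1,3,4],
  ∂[1,2,3,4] = [2,3,4] − [1,3,4] + [1,2,4] − [1,2,3].
The 10×5 boundary matrix has rank 4 and Smith normal form diag(1,1,1,1).

Now H_k = ker ∂_k / im ∂_{k+1}, so:

  H_0: rank C_0 − rank ∂_1 = 5 − 4 = 1, and the invariant factors of ∂_1 are all 1, so H_0 = Z.
  H_1: rank ker ∂_1 − rank ∂_2 = (10 − 4) − 6 = 0, and the invariant factors of ∂_2 are all 1, so H_1 = 0.
  H_2: rank ker ∂_2 − rank ∂_3 = (10 − 6) − 4 = 0, and the invariant factors of ∂_3 are all 1, so H_2 = 0.
  H_3: rank ker ∂_3 − rank ∂_4 = (5 − 4) − 0 = 1, and there is no ∂_4, so H_3 = Z.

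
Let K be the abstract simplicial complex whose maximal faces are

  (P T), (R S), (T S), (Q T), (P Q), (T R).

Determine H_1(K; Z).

Order the vertices as P < Q < R < S < T. Listing each simplex with vertices in this order, K has dimension 1 with simplices:

  0-simplices (5): P, Q, R, S, T
  1-simplices (6): PQ, PT, QT, RS, RT, ST

Hence C_0 ≅ Z^5, C_1 ≅ Z^6.

The boundary map ∂_1: C_1 → C_0 is given by ∂[p,q] = [q] − [p]. For instance
  ∂ST = T − S.
The 5×6 boundary matrix has rank 4 and Smith normal form diag(1,1,1,1).

Reading off H_k = ker ∂_k / im ∂_{k+1}:

  H_1: rank ker ∂_1 − rank ∂_2 = (6 − 4) − 0 = 2, and there is no ∂_2, so H_1 ≅ Z^2.

(K is a triangulation of a wedge of 2 circles.)

H_1 ≅ Z^2.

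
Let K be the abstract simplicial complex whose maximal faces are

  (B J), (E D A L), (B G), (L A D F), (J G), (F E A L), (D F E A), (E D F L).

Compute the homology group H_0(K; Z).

Take the total order A < B < D < E < F < G < J < L on the vertex set. Then K (dimension 3) consists of the simplices:

  0-simplices (8): A, B, D, E, F, G, J, L
  1-simplices (13): AD, AE, AF, AL, BG, BJ, DE, DF, DL, EF, EL, FL, GJ
  2-simplices (10): ADE, ADF, ADL, AEF, AEL, AFL, DEF, DEL, DFL, EFL
  3-simplices (5): ADEF, ADEL, ADFL, AEFL, DEFL

giving chain groups C_0 ≅ Z^8, C_1 ≅ Z^13, C_2 ≅ Z^10, C_3 ≅ Z^5.

∂_1: C_1 → C_0 maps an edge to its endpoints' difference, ∂[p,q] = q − p.
As a 8×13 matrix over Z this has rank 6, with invariant factors (1,1,1,1,1,1).

Boundary ∂_2: C_2 → C_1 maps a triangle to the signed sum of its edges. For instance
  ∂DEF = EF − DF + DE,
  ∂ADL = DL − AL + AD.
As a 13×10 matrix over Z this has rank 6, with invariant factors (1,1,1,1,1,1).

The boundary map ∂_3: C_3 → C_2 sends each 3-simplex σ to the alternating sum Σ_i (−1)^i (σ with its i-th vertex removed). For instance
  ∂AEFL = EFL − AFL + AEL − AEF,
  ∂ADEF = DEF − AEF + ADF − ADE.
The 10×5 boundary matrix has rank 4 and Smith normal form diag(1,1,1,1).

Computing H_k = (kernel of ∂_k) / (image of ∂_{k+1}):

  H_0: rank C_0 − rank ∂_1 = 8 − 6 = 2, and the invariant factors of ∂_1 are all 1, so H_0 = Z^2.

H_0 ≅ Z^2.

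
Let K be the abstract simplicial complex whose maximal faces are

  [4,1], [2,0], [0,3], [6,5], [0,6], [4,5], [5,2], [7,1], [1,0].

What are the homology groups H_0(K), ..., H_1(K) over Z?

H_0 = Z,  H_1 = Z^2.

Fix the vertex order 0 < 1 < 2 < 3 < 4 < 5 < 6 < 7 and write every simplex with vertices in increasing order. Then dim K = 1 and the simplices of K are:

  0-simplices (8): [0], [1], [2], [3], [4], [5], [6], [7]
  1-simplices (9): [0,1], [0,2], [0,3], [0,6], [1,4], [1,7], [2,5], [4,5], [5,6]

so the chain groups are C_0 ≅ Z^8, C_1 ≅ Z^9.

Boundary ∂_1: C_1 → C_0 is given by ∂[p,q] = [q] − [p].
This gives a 8×9 integer matrix of rank 7; reducing to Smith normal form yields diagonal entries (1,1,1,1,1,1,1).

Reading off H_k = ker ∂_k / im ∂_{k+1}:

  H_0: rank C_0 − rank ∂_1 = 8 − 7 = 1, and the invariant factors of ∂_1 are all 1, so H_0 ≅ Z.
  H_1: rank ker ∂_1 − rank ∂_2 = (9 − 7) − 0 = 2, and there is no ∂_2, so H_1 ≅ Z^2.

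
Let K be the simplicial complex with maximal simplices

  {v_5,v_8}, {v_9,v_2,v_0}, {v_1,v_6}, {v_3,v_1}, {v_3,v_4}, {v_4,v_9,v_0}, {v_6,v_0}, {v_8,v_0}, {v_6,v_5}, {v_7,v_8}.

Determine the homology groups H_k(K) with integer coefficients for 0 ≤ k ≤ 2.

We work with the vertex ordering v_0 < v_1 < v_2 < v_3 < v_4 < v_5 < v_6 < v_7 < v_8 < v_9. The simplices of K, each written with vertices in increasing order, are:

  0-simplices (10): [v_0], [v_1], [v_2], [v_3], [v_4], [v_5], [v_6], [v_7], [v_8], [v_9]
  1-simplices (13): [v_0,v_2], [v_0,v_4], [v_0,v_6], [v_0,v_8], [v_0,v_9], [v_1,v_3], [v_1,v_6], [v_2,v_9], [v_3,v_4], [v_4,v_9], [v_5,v_6], [v_5,v_8], [v_7,v_8]
  2-simplices (2): [v_0,v_2,v_9], [v_0,v_4,v_9]

Hence C_0 ≅ Z^10, C_1 ≅ Z^13, C_2 ≅ Z^2.

The boundary map ∂_1: C_1 → C_0 maps an edge to its endpoints' difference, ∂[p,q] = q − p. For instance
  ∂[v_0,v_9] = [v_9] − [v_0].
The 10×13 boundary matrix has rank 9 and Smith normal form diag(1,1,1,1,1,1,1,1,1).

∂_2: C_2 → C_1 acts by ∂[p,q,r] = [q,r] − [p,r] + [p,q]. For instance
  ∂[v_0,v_4,v_9] = [v_4,v_9] − [v_0,v_9] + [v_0,v_4],
  ∂[v_0,v_2,v_9] = [v_2,v_9] − [v_0,v_9] + [v_0,v_2].
The 13×2 boundary matrix has rank 2 and Smith normal form diag(1,1).

Now H_k = ker ∂_k / im ∂_{k+1}, so:

  H_0: rank C_0 − rank ∂_1 = 10 − 9 = 1, and the invariant factors of ∂_1 are all 1, so H_0 ≅ Z.
  H_1: rank ker ∂_1 − rank ∂_2 = (13 − 9) − 2 = 2, and the invariant factors of ∂_2 are all 1, so H_1 ≅ Z^2.
  H_2: rank ker ∂_2 − rank ∂_3 = (2 − 2) − 0 = 0, and there is no ∂_3, so H_2 ≅ 0.

As a check, the Euler characteristic is 10 − 13 + 2 = -1, which agrees with 1 − 2 + 0 = -1.

H_0 ≅ Z,  H_1 ≅ Z^2,  H_2 = 0.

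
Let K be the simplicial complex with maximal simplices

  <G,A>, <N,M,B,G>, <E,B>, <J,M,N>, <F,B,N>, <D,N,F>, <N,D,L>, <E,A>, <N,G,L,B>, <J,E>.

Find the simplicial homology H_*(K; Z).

H_0 = Z,  H_1 = Z^2,  H_2 = 0,  H_3 = 0.

Fix the vertex order A < B < D < E < F < G < J < L < M < N and write every simplex with vertices in increasing order. Then dim K = 3 and the simplices of K are:

  0-simplices (10): A, B, D, E, F, G, J, L, M, N
  1-simplices (20): AE, AG, BE, BF, BG, BL, BM, BN, DF, DL, DN, EJ, FN, GL, GM, GN, JM, JN, LN, MN
  2-simplices (11): BFN, BGL, BGM, BGN, BLN, BMN, DFN, DLN, GLN, GMN, JMN
  3-simplices (2): BGLN, BGMN

so the chain groups are C_0 ≅ Z^10, C_1 ≅ Z^20, C_2 ≅ Z^11, C_3 ≅ Z^2.

∂_1: C_1 → C_0 is given by ∂[p,q] = [q] − [p]. For instance
  ∂GM = M − G.
As a 10×20 matrix over Z this has rank 9, with invariant factors (1,1,1,1,1,1,1,1,1).

The boundary map ∂_2: C_2 → C_1 sends each 2-simplex [p,q,r] to [q,r] − [p,r] + [p,q]. For instance
  ∂BGN = GN − BN + BG,
  ∂JMN = MN − JN + JM.
This gives a 20×11 integer matrix of rank 9; reducing to Smith normal form yields diagonal entries (1,1,1,1,1,1,1,1,1).

Boundary ∂_3: C_3 → C_2 sends each 3-simplex σ to the alternating sum Σ_i (−1)^i (σ with its i-th vertex removed). For instance
  ∂BGLN = GLN − BLN + BGN − BGL,
  ∂BGMN = GMN − BMN + BGN − BGM.
The resulting 11×2 matrix has rank 2, and its Smith normal form has invariant factors (1,1).

Computing H_k = (kernel of ∂_k) / (image of ∂_{k+1}):

  H_0: rank C_0 − rank ∂_1 = 10 − 9 = 1, and the invariant factors of ∂_1 are all 1, so H_0 = Z.
  H_1: rank ker ∂_1 − rank ∂_2 = (20 − 9) − 9 = 2, and the invariant factors of ∂_2 are all 1, so H_1 = Z^2.
  H_2: rank ker ∂_2 − rank ∂_3 = (11 − 9) − 2 = 0, and the invariant factors of ∂_3 are all 1, so H_2 = 0.
  H_3: rank ker ∂_3 − rank ∂_4 = (2 − 2) − 0 = 0, and there is no ∂_4, so H_3 = 0.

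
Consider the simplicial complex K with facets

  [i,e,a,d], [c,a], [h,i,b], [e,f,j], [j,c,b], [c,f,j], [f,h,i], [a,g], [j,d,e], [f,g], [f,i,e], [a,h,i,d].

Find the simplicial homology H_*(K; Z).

Take the total order a < b < c < d < e < f < g < h < i < j on the vertex set. Then K (dimension 3) consists of the simplices:

  0-simplices (10): a, b, c, d, e, f, g, h, i, j
  1-simplices (24): ac, ad, ae, ag, ah, ai, bc, bh, bi, bj, cf, cj, de, dh, di, dj, ef, ei, ej, fg, fh, fi, fj, hi
  2-simplices (14): ade, adh, adi, aei, ahi, bcj, bhi, cfj, dei, dej, dhi, efi, efj, fhi
  3-simplices (2): adei, adhi

giving chain groups C_0 ≅ Z^10, C_1 ≅ Z^24, C_2 ≅ Z^14, C_3 ≅ Z^2.

The boundary map ∂_1: C_1 → C_0 sends each edge [p,q] (with p < q) to q − p.
The resulting 10×24 matrix has rank 9, and its Smith normal form has invariant factors (1,1,1,1,1,1,1,1,1).

∂_2: C_2 → C_1 acts by ∂[p,q,r] = [q,r] − [p,r] + [p,q]. For instance
  ∂efj = fj − ej + ef,
  ∂bcj = cj − bj + bc.
The 24×14 boundary matrix has rank 12 and Smith normal form diag(1,1,1,1,1,1,1,1,1,1,1,1).

Boundary ∂_3: C_3 → C_2 sends each 3-simplex σ to the alternating sum Σ_i (−1)^i (σ with its i-th vertex removed). For instance
  ∂adei = dei − aei + adi − ade,
  ∂adhi = dhi − ahi + adi − adh.
As a 14×2 matrix over Z this has rank 2, with invariant factors (1,1).

Reading off H_k = ker ∂_k / im ∂_{k+1}:

  H_0: rank C_0 − rank ∂_1 = 10 − 9 = 1, and the invariant factors of ∂_1 are all 1, so H_0 ≅ Z.
  H_1: rank ker ∂_1 − rank ∂_2 = (24 − 9) − 12 = 3, and the invariant factors of ∂_2 are all 1, so H_1 ≅ Z^3.
  H_2: rank ker ∂_2 − rank ∂_3 = (14 − 12) − 2 = 0, and the invariant factors of ∂_3 are all 1, so H_2 ≅ 0.
  H_3: rank ker ∂_3 − rank ∂_4 = (2 − 2) − 0 = 0, and there is no ∂_4, so H_3 ≅ 0.

H_0 = Z,  H_1 = Z^3,  H_2 = 0,  H_3 = 0.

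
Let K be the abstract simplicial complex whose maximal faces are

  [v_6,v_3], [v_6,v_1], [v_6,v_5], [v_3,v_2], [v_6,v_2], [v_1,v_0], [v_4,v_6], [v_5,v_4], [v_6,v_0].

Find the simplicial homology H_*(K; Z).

H_0 = Z,  H_1 = Z^3.

We work with the vertex ordering v_0 < v_1 < v_2 < v_3 < v_4 < v_5 < v_6. The simplices of K, each written with vertices in increasing order, are:

  0-simplices (7): [v_0], [v_1], [v_2], [v_3], [v_4], [v_5], [v_6]
  1-simplices (9): [v_0,v_1], [v_0,v_6], [v_1,v_6], [v_2,v_3], [v_2,v_6], [v_3,v_6], [v_4,v_5], [v_4,v_6], [v_5,v_6]

giving chain groups C_0 ≅ Z^7, C_1 ≅ Z^9.

Boundary ∂_1: C_1 → C_0 maps an edge to its endpoints' difference, ∂[p,q] = q − p. For instance
  ∂[v_4,v_6] = [v_6] − [v_4].
The resulting 7×9 matrix has rank 6, and its Smith normal form has invariant factors (1,1,1,1,1,1).

Now H_k = ker ∂_k / im ∂_{k+1}, so:

  H_0: rank C_0 − rank ∂_1 = 7 − 6 = 1, and the invariant factors of ∂_1 are all 1, so H_0 ≅ Z.
  H_1: rank ker ∂_1 − rank ∂_2 = (9 − 6) − 0 = 3, and there is no ∂_2, so H_1 ≅ Z^3.

(K is a triangulation of a wedge of 3 circles.)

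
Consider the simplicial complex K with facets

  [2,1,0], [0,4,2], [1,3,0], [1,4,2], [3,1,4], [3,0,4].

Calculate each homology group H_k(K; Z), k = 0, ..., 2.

K has 5 vertices, 9 edges, 6 triangles.
rank ∂_0 = 0, rank ∂_1 = 4 ⇒ b_0 = 5 − 0 − 4 = 1; all invariant factors of ∂_1 are 1 so no torsion. So H_0 = Z.
rank ∂_1 = 4, rank ∂_2 = 5 ⇒ b_1 = 9 − 4 − 5 = 0; all invariant factors of ∂_2 are 1 so no torsion. So H_1 = 0.
rank ∂_2 = 5, rank ∂_3 = 0 ⇒ b_2 = 6 − 5 − 0 = 1. So H_2 = Z.

H_0 = Z,  H_1 = 0,  H_2 = Z.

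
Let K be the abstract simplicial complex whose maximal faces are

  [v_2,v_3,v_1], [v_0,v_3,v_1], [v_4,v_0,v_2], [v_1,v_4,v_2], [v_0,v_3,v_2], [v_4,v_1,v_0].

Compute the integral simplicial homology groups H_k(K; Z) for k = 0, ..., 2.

Take the total order v_0 < v_1 < v_2 < v_3 < v_4 on the vertex set. Then K (dimension 2) consists of the simplices:

  0-simplices (5): [v_0], [v_1], [v_2], [v_3], [v_4]
  1-simplices (9): [v_0,v_1], [v_0,v_2], [v_0,v_3], [v_0,v_4], [v_1,v_2], [v_1,v_3], [v_1,v_4], [v_2,v_3], [v_2,v_4]
  2-simplices (6): [v_0,v_1,v_3], [v_0,v_1,v_4], [v_0,v_2,v_3], [v_0,v_2,v_4], [v_1,v_2,v_3], [v_1,v_2,v_4]

giving chain groups C_0 ≅ Z^5, C_1 ≅ Z^9, C_2 ≅ Z^6.

The boundary map ∂_1: C_1 → C_0 sends each edge [p,q] (with p < q) to q − p. For instance
  ∂[v_1,v_3] = [v_3] − [v_1].
The 5×9 boundary matrix has rank 4 and Smith normal form diag(1,1,1,1).

The boundary map ∂_2: C_2 → C_1 acts by ∂[p,q,r] = [q,r] − [p,r] + [p,q]. For instance
  ∂[v_1,v_2,v_4] = [v_2,v_4] − [v_1,v_4] + [v_1,v_2],
  ∂[v_0,v_2,v_4] = [v_2,v_4] − [v_0,v_4] + [v_0,v_2].
The 9×6 boundary matrix has rank 5 and Smith normal form diag(1,1,1,1,1).

Computing H_k = (kernel of ∂_k) / (image of ∂_{k+1}):

  H_0: rank C_0 − rank ∂_1 = 5 − 4 = 1, and the invariant factors of ∂_1 are all 1, so H_0 ≅ Z.
  H_1: rank ker ∂_1 − rank ∂_2 = (9 − 4) − 5 = 0, and the invariant factors of ∂_2 are all 1, so H_1 ≅ 0.
  H_2: rank ker ∂_2 − rank ∂_3 = (6 − 5) − 0 = 1, and there is no ∂_3, so H_2 ≅ Z.

H_0 ≅ Z,  H_1 = 0,  H_2 ≅ Z.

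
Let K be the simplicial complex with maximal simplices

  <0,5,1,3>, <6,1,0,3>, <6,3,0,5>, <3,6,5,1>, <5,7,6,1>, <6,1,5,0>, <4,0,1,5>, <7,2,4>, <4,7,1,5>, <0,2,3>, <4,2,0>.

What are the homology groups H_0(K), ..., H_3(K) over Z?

H_0 = Z,  H_1 = 0,  H_2 = 0,  H_3 = Z.

Fix the vertex order 0 < 1 < 2 < 3 < 4 < 5 < 6 < 7 and write every simplex with vertices in increasing order. Then dim K = 3 and the simplices of K are:

  0-simplices (8): [0], [1], [2], [3], [4], [5], [6], [7]
  1-simplices (21): [0,1], [0,2], [0,3], [0,4], [0,5], [0,6], [1,3], [1,4], [1,5], [1,6], [1,7], [2,3], [2,4], [2,7], [3,5], [3,6], [4,5], [4,7], [5,6], [5,7], [6,7]
  2-simplices (21): (21 of them)
  3-simplices (8): [0,1,3,5], [0,1,3,6], [0,1,4,5], [0,1,5,6], [0,3,5,6], [1,3,5,6], [1,4,5,7], [1,5,6,7]

giving chain groups C_0 ≅ Z^8, C_1 ≅ Z^21, C_2 ≅ Z^21, C_3 ≅ Z^8.

Boundary ∂_1: C_1 → C_0 sends each edge [p,q] (with p < q) to q − p.
The 8×21 boundary matrix has rank 7 and Smith normal form diag(1,1,1,1,1,1,1).

Boundary ∂_2: C_2 → C_1 acts by ∂[p,q,r] = [q,r] − [p,r] + [p,q]. For instance
  ∂[1,4,5] = [4,5] − [1,5] + [1,4],
  ∂[1,4,7] = [4,7] − [1,7] + [1,4].
This gives a 21×21 integer matrix of rank 14; reducing to Smith normal form yields diagonal entries (1,1,1,1,1,1,1,1,1,1,1,1,1,1).

∂_3: C_3 → C_2 sends each 3-simplex σ to the alternating sum Σ_i (−1)^i (σ with its i-th vertex removed). For instance
  ∂[1,3,5,6] = [3,5,6] − [1,5,6] + [1,3,6] − [1,3,5],
  ∂[0,1,5,6] = [1,5,6] − [0,5,6] + [0,1,6] − [0,1,5].
This gives a 21×8 integer matrix of rank 7; reducing to Smith normal form yields diagonal entries (1,1,1,1,1,1,1).

Reading off H_k = ker ∂_k / im ∂_{k+1}:

  H_0: rank C_0 − rank ∂_1 = 8 − 7 = 1, and the invariant factors of ∂_1 are all 1, so H_0 = Z.
  H_1: rank ker ∂_1 − rank ∂_2 = (21 − 7) − 14 = 0, and the invariant factors of ∂_2 are all 1, so H_1 = 0.
  H_2: rank ker ∂_2 − rank ∂_3 = (21 − 14) − 7 = 0, and the invariant factors of ∂_3 are all 1, so H_2 = 0.
  H_3: rank ker ∂_3 − rank ∂_4 = (8 − 7) − 0 = 1, and there is no ∂_4, so H_3 = Z.

As a check, the Euler characteristic is 8 − 21 + 21 − 8 = 0, which agrees with 1 − 0 + 0 − 1 = 0.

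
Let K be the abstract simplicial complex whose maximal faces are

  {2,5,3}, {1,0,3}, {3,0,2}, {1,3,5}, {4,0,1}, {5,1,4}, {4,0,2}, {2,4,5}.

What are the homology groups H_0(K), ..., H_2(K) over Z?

H_0 ≅ Z,  H_1 = 0,  H_2 ≅ Z.

Take the total order 0 < 1 < 2 < 3 < 4 < 5 on the vertex set. Then K (dimension 2) consists of the simplices:

  0-simplices (6): [0], [1], [2], [3], [4], [5]
  1-simplices (12): [0,1], [0,2], [0,3], [0,4], [1,3], [1,4], [1,5], [2,3], [2,4], [2,5], [3,5], [4,5]
  2-simplices (8): [0,1,3], [0,1,4], [0,2,3], [0,2,4], [1,3,5], [1,4,5], [2,3,5], [2,4,5]

so the chain groups are C_0 ≅ Z^6, C_1 ≅ Z^12, C_2 ≅ Z^8.

Boundary ∂_1: C_1 → C_0 sends each edge [p,q] (with p < q) to q − p.
This gives a 6×12 integer matrix of rank 5; reducing to Smith normal form yields diagonal entries (1,1,1,1,1).

∂_2: C_2 → C_1 maps a triangle to the signed sum of its edges. For instance
  ∂[2,3,5] = [3,5] − [2,5] + [2,3],
  ∂[0,2,3] = [2,3] − [0,3] + [0,2].
The resulting 12×8 matrix has rank 7, and its Smith normal form has invariant factors (1,1,1,1,1,1,1).

Computing H_k = (kernel of ∂_k) / (image of ∂_{k+1}):

  H_0: rank C_0 − rank ∂_1 = 6 − 5 = 1, and the invariant factors of ∂_1 are all 1, so H_0 = Z.
  H_1: rank ker ∂_1 − rank ∂_2 = (12 − 5) − 7 = 0, and the invariant factors of ∂_2 are all 1, so H_1 = 0.
  H_2: rank ker ∂_2 − rank ∂_3 = (8 − 7) − 0 = 1, and there is no ∂_3, so H_2 = Z.

As a check, the Euler characteristic is 6 − 12 + 8 = 2, which agrees with 1 − 0 + 1 = 2.
(K is a triangulation of the 2-sphere S^2.)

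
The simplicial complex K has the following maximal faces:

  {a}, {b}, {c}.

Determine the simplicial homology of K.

H_0 ≅ Z^3.

Take the total order a < b < c on the vertex set. Then K (dimension 0) consists of the simplices:

  0-simplices (3): a, b, c

so the chain groups are C_0 ≅ Z^3.

Reading off H_k = ker ∂_k / im ∂_{k+1}:

  H_0: rank C_0 − rank ∂_1 = 3 − 0 = 3, and there is no ∂_1, so H_0 ≅ Z^3.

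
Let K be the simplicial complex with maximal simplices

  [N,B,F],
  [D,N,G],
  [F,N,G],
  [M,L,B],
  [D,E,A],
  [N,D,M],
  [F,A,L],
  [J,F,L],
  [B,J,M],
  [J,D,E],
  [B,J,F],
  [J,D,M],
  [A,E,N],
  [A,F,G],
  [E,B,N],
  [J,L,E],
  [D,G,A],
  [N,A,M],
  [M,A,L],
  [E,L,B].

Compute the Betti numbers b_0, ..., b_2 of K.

We work with the vertex ordering A < B < D < E < F < G < J < L < M < N. The simplices of K, each written with vertices in increasing order, are:

  0-simplices (10): A, B, D, E, F, G, J, L, M, N
  1-simplices (30): AD, AE, AF, AG, AL, AM, AN, BE, BF, BJ, BL, BM, BN, DE, DG, DJ, DM, DN, EJ, EL, EN, FG, FJ, FL, FN, GN, JL, JM, LM, MN
  2-simplices (20): ADE, ADG, AEN, AFG, AFL, ALM, AMN, BEL, BEN, BFJ, BFN, BJM, BLM, DEJ, DGN, DJM, DMN, EJL, FGN, FJL

giving chain groups C_0 ≅ Z^10, C_1 ≅ Z^30, C_2 ≅ Z^20.

The boundary map ∂_1: C_1 → C_0 maps an edge to its endpoints' difference, ∂[p,q] = q − p.
This gives a 10×30 integer matrix of rank 9; reducing to Smith normal form yields diagonal entries (1,1,1,1,1,1,1,1,1).

∂_2: C_2 → C_1 sends each 2-simplex [p,q,r] to [q,r] − [p,r] + [p,q]. For instance
  ∂AMN = MN − AN + AM,
  ∂AEN = EN − AN + AE.
As a 30×20 matrix over Z this has rank 20, with invariant factors (1,1,1,1,1,1,1,1,1,1,1,1,1,1,1,1,1,1,1,2).

From H_k ≅ ker(∂_k) / im(∂_{k+1}) we obtain:

  H_0: rank C_0 − rank ∂_1 = 10 − 9 = 1, and the invariant factors of ∂_1 are all 1, so H_0 ≅ Z.
  H_1: rank ker ∂_1 − rank ∂_2 = (30 − 9) − 20 = 1, and ∂_2 has invariant factor 2 > 1, so H_1 ≅ Z × Z/2.
  H_2: rank ker ∂_2 − rank ∂_3 = (20 − 20) − 0 = 0, and there is no ∂_3, so H_2 ≅ 0.

Hence the Betti numbers are b_0 = 1, b_1 = 1, b_2 = 0.

b_0 = 1, b_1 = 1, b_2 = 0.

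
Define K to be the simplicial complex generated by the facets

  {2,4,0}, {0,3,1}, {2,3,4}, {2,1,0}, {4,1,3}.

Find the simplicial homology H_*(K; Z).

H_0 ≅ Z,  H_1 ≅ Z,  H_2 = 0.

K has 5 vertices, 10 edges, 5 triangles.
rank ∂_0 = 0, rank ∂_1 = 4 ⇒ b_0 = 5 − 0 − 4 = 1; all invariant factors of ∂_1 are 1 so no torsion. So H_0 = Z.
rank ∂_1 = 4, rank ∂_2 = 5 ⇒ b_1 = 10 − 4 − 5 = 1; all invariant factors of ∂_2 are 1 so no torsion. So H_1 = Z.
rank ∂_2 = 5, rank ∂_3 = 0 ⇒ b_2 = 5 − 5 − 0 = 0. So H_2 = 0.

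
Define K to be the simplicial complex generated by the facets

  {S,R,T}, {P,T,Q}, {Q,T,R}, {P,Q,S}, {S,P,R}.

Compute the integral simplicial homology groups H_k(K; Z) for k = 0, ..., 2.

We work with the vertex ordering P < Q < R < S < T. The simplices of K, each written with vertices in increasing order, are:

  0-simplices (5): P, Q, R, S, T
  1-simplices (10): PQ, PR, PS, PT, QR, QS, QT, RS, RT, ST
  2-simplices (5): PQS, PQT, PRS, QRT, RST

so the chain groups are C_0 ≅ Z^5, C_1 ≅ Z^10, C_2 ≅ Z^5.

The boundary map ∂_1: C_1 → C_0 sends each edge [p,q] (with p < q) to q − p. For instance
  ∂PR = R − P.
As a 5×10 matrix over Z this has rank 4, with invariant factors (1,1,1,1).

The boundary map ∂_2: C_2 → C_1 maps a triangle to the signed sum of its edges. For instance
  ∂PQT = QT − PT + PQ,
  ∂PRS = RS − PS + PR.
This gives a 10×5 integer matrix of rank 5; reducing to Smith normal form yields diagonal entries (1,1,1,1,1).

From H_k ≅ ker(∂_k) / im(∂_{k+1}) we obtain:

  H_0: rank C_0 − rank ∂_1 = 5 − 4 = 1, and the invariant factors of ∂_1 are all 1, so H_0 ≅ Z.
  H_1: rank ker ∂_1 − rank ∂_2 = (10 − 4) − 5 = 1, and the invariant factors of ∂_2 are all 1, so H_1 ≅ Z.
  H_2: rank ker ∂_2 − rank ∂_3 = (5 − 5) − 0 = 0, and there is no ∂_3, so H_2 ≅ 0.

As a check, the Euler characteristic is 5 − 10 + 5 = 0, which agrees with 1 − 1 + 0 = 0.

H_0 = Z,  H_1 = Z,  H_2 = 0.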